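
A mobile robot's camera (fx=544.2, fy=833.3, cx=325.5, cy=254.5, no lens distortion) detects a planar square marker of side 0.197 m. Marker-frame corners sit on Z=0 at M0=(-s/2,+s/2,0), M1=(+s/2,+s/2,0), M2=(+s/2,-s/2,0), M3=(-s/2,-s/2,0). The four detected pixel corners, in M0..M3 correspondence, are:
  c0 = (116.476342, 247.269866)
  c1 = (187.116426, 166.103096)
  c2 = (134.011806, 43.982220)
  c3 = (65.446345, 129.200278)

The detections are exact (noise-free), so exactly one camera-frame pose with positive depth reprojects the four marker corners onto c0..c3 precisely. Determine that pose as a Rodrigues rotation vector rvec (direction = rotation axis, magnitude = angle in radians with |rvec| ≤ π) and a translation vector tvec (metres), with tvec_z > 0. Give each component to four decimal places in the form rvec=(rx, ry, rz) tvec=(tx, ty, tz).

rvec=(0.0445, 0.2065, -0.5897) tvec=(-0.4172, -0.1457, 1.1329)

Intrinsics K: fx=544.2, fy=833.3, cx=325.5, cy=254.5
Marker side s = 0.197 m; corners in marker frame (Z=0):
  M0 = (-0.0985, +0.0985, 0)
  M1 = (+0.0985, +0.0985, 0)
  M2 = (+0.0985, -0.0985, 0)
  M3 = (-0.0985, -0.0985, 0)
Detected image corners:
  c0 = (116.476342, 247.269866) px
  c1 = (187.116426, 166.103096) px
  c2 = (134.011806, 43.982220) px
  c3 = (65.446345, 129.200278) px
Planar DLT: solve 8×8 A·h = b for H (H[2,2]=1):
  H  [+330.43864 +262.28449 +125.10025]
  H  [-448.97483 +607.19496 +147.29344]
  H  [-0.18183 -0.01528 +1.00000]
B = K⁻¹H; ‖b₁‖=0.882719, ‖b₂‖=0.882719; λ = 2/(‖b₁‖+‖b₂‖) = 1.132863, sign → tz>0 ⇒ λ=+1.132863
r₁ = λ·B[:,0] = (+0.81108,-0.54747,-0.20598); r₂ = λ·B[:,1] = (+0.55636,+0.83076,-0.01732)
r₃ = r₁×r₂ = (+0.18060,-0.10056,+0.97840); SVD([r₁ r₂ r₃]) → R = UVᵀ:
  R  [+0.81108 +0.55636 +0.18060]
  R  [-0.54747 +0.83076 -0.10056]
  R  [-0.20598 -0.01732 +0.97840]
t = (-0.41717, -0.14575, +1.13286) m
tr R = 2.620246; θ = arccos((tr R − 1)/2) = 0.626435 rad = 35.892°
axis k = ((R−Rᵀ)₃₂, (R−Rᵀ)₁₃, (R−Rᵀ)₂₁) / (2 sinθ) = (+0.070993, +0.329708, -0.941410)
rvec = θ·k = (+0.044472, +0.206540, -0.589732)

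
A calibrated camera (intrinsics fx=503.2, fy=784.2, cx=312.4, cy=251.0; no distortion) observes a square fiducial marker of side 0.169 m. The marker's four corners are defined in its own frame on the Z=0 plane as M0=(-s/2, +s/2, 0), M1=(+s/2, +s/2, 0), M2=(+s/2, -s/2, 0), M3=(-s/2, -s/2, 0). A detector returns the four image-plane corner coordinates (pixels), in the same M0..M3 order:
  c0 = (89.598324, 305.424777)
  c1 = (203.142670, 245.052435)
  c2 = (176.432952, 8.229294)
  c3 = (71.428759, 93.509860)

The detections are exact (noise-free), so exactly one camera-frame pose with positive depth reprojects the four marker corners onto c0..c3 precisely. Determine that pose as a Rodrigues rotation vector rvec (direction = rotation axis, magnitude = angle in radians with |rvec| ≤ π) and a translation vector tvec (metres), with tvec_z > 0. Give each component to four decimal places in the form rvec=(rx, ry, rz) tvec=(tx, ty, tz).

rvec=(-0.1225, 0.4597, -0.2454) tvec=(-0.2013, -0.0632, 0.5596)

Intrinsics K: fx=503.2, fy=784.2, cx=312.4, cy=251.0
Marker side s = 0.169 m; corners in marker frame (Z=0):
  M0 = (-0.0845, +0.0845, 0)
  M1 = (+0.0845, +0.0845, 0)
  M2 = (+0.0845, -0.0845, 0)
  M3 = (-0.0845, -0.0845, 0)
Detected image corners:
  c0 = (89.598324, 305.424777) px
  c1 = (203.142670, 245.052435) px
  c2 = (176.432952, 8.229294) px
  c3 = (71.428759, 93.509860) px
Planar DLT: solve 8×8 A·h = b for H (H[2,2]=1):
  H  [+543.68738 +89.66101 +131.36660]
  H  [-556.19904 +1272.84489 +162.47095]
  H  [-0.75657 -0.30708 +1.00000]
B = K⁻¹H; ‖b₁‖=1.787053, ‖b₂‖=1.787053; λ = 2/(‖b₁‖+‖b₂‖) = 0.559581, sign → tz>0 ⇒ λ=+0.559581
r₁ = λ·B[:,0] = (+0.86744,-0.26138,-0.42336); r₂ = λ·B[:,1] = (+0.20639,+0.96326,-0.17184)
r₃ = r₁×r₂ = (+0.45272,+0.06168,+0.88952); SVD([r₁ r₂ r₃]) → R = UVᵀ:
  R  [+0.86744 +0.20639 +0.45272]
  R  [-0.26138 +0.96326 +0.06168]
  R  [-0.42336 -0.17184 +0.88952]
t = (-0.20132, -0.06317, +0.55958) m
tr R = 2.720216; θ = arccos((tr R − 1)/2) = 0.535315 rad = 30.671°
axis k = ((R−Rᵀ)₃₂, (R−Rᵀ)₁₃, (R−Rᵀ)₂₁) / (2 sinθ) = (-0.228891, +0.858714, -0.458497)
rvec = θ·k = (-0.122529, +0.459682, -0.245440)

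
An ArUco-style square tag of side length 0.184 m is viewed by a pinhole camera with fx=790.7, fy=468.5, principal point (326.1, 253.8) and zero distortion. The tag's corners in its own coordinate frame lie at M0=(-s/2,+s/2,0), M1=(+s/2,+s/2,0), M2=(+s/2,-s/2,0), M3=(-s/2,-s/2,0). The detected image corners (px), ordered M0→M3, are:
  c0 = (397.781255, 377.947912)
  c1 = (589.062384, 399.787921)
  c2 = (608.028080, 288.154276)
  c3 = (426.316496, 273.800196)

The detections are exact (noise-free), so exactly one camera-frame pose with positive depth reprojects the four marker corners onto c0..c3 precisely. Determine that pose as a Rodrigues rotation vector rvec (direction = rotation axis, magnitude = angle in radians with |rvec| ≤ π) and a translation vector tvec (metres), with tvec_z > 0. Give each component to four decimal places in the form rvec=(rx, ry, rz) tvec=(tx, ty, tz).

Intrinsics K: fx=790.7, fy=468.5, cx=326.1, cy=253.8
Marker side s = 0.184 m; corners in marker frame (Z=0):
  M0 = (-0.0920, +0.0920, 0)
  M1 = (+0.0920, +0.0920, 0)
  M2 = (+0.0920, -0.0920, 0)
  M3 = (-0.0920, -0.0920, 0)
Detected image corners:
  c0 = (397.781255, 377.947912) px
  c1 = (589.062384, 399.787921) px
  c2 = (608.028080, 288.154276) px
  c3 = (426.316496, 273.800196) px
Planar DLT: solve 8×8 A·h = b for H (H[2,2]=1):
  H  [+849.38618 -291.57603 +502.87229]
  H  [-10.56090 +478.56295 +333.06492]
  H  [-0.32340 -0.32006 +1.00000]
B = K⁻¹H; ‖b₁‖=1.259440, ‖b₂‖=1.259440; λ = 2/(‖b₁‖+‖b₂‖) = 0.794004, sign → tz>0 ⇒ λ=+0.794004
r₁ = λ·B[:,0] = (+0.95884,+0.12121,-0.25678); r₂ = λ·B[:,1] = (-0.18799,+0.94873,-0.25413)
r₃ = r₁×r₂ = (+0.21282,+0.29194,+0.93246); SVD([r₁ r₂ r₃]) → R = UVᵀ:
  R  [+0.95884 -0.18799 +0.21282]
  R  [+0.12121 +0.94873 +0.29194]
  R  [-0.25678 -0.25413 +0.93246]
t = (+0.17751, +0.13434, +0.79400) m
tr R = 2.840024; θ = arccos((tr R − 1)/2) = 0.402686 rad = 23.072°
axis k = ((R−Rᵀ)₃₂, (R−Rᵀ)₁₃, (R−Rᵀ)₂₁) / (2 sinθ) = (-0.696705, +0.599147, +0.394494)
rvec = θ·k = (-0.280553, +0.241268, +0.158857)

rvec=(-0.2806, 0.2413, 0.1589) tvec=(0.1775, 0.1343, 0.7940)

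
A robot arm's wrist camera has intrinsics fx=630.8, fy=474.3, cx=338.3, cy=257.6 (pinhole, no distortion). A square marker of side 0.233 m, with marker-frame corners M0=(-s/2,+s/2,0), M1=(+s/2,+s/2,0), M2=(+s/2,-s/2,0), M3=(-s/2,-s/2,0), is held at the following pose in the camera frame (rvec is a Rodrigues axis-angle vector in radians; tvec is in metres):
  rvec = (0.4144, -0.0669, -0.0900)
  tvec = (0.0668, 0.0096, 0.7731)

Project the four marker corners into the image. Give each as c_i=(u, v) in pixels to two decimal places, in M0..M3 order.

Intrinsics K: fx=630.8, fy=474.3, cx=338.3, cy=257.6
Marker side s = 0.233 m; corners in marker frame (Z=0):
  M0 = (-0.1165, +0.1165, 0)
  M1 = (+0.1165, +0.1165, 0)
  M2 = (+0.1165, -0.1165, 0)
  M3 = (-0.1165, -0.1165, 0)
rvec = (0.4144, -0.0669, -0.0900), |rvec| = θ = 0.42931 rad = 24.597°
Rodrigues: sinθ=0.41624, 1−cosθ=0.09074; R = I + sinθ·[k]× + (1−cosθ)·[k]×²:
    [+0.99381 +0.07361 -0.08323]
    [-0.10091 +0.91146 -0.39882]
    [+0.04650 +0.40475 +0.91324]
t = (0.0668, 0.0096, 0.7731) m
M0: Pc = R·M0+t = (-0.04040, +0.12754, +0.81484); u = 630.8·(-0.04040)/0.81484 + 338.3 = 307.0223, v = 474.3·(+0.12754)/0.81484 + 257.6 = 331.8391
M1: Pc = R·M1+t = (+0.19115, +0.10403, +0.82567); u = 630.8·(+0.19115)/0.82567 + 338.3 = 484.3390, v = 474.3·(+0.10403)/0.82567 + 257.6 = 317.3585
M2: Pc = R·M2+t = (+0.17400, -0.10834, +0.73136); u = 630.8·(+0.17400)/0.73136 + 338.3 = 488.3773, v = 474.3·(-0.10834)/0.73136 + 257.6 = 187.3392
M3: Pc = R·M3+t = (-0.05755, -0.08483, +0.72053); u = 630.8·(-0.05755)/0.72053 + 338.3 = 287.9131, v = 474.3·(-0.08483)/0.72053 + 257.6 = 201.7600

c0=(307.02, 331.84) c1=(484.34, 317.36) c2=(488.38, 187.34) c3=(287.91, 201.76)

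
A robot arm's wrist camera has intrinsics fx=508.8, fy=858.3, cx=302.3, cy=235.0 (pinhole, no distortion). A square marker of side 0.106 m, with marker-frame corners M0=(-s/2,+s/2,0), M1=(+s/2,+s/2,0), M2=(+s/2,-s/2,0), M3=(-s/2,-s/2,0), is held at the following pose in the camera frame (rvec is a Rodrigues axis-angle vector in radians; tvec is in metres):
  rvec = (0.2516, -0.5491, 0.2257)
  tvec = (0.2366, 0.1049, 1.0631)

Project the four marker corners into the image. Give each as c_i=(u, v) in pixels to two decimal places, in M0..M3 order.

c0=(389.04, 356.18) c1=(425.18, 361.76) c2=(441.09, 284.51) c3=(405.18, 274.52)

Intrinsics K: fx=508.8, fy=858.3, cx=302.3, cy=235.0
Marker side s = 0.106 m; corners in marker frame (Z=0):
  M0 = (-0.0530, +0.0530, 0)
  M1 = (+0.0530, +0.0530, 0)
  M2 = (+0.0530, -0.0530, 0)
  M3 = (-0.0530, -0.0530, 0)
rvec = (0.2516, -0.5491, 0.2257), |rvec| = θ = 0.64479 rad = 36.944°
Rodrigues: sinθ=0.60103, 1−cosθ=0.20077; R = I + sinθ·[k]× + (1−cosθ)·[k]×²:
    [+0.82980 -0.27710 -0.48441]
    [+0.14367 +0.94483 -0.29437]
    [+0.53926 +0.17468 +0.82383]
t = (0.2366, 0.1049, 1.0631) m
M0: Pc = R·M0+t = (+0.17793, +0.14736, +1.04378); u = 508.8·(+0.17793)/1.04378 + 302.3 = 389.0360, v = 858.3·(+0.14736)/1.04378 + 235.0 = 356.1758
M1: Pc = R·M1+t = (+0.26589, +0.16259, +1.10094); u = 508.8·(+0.26589)/1.10094 + 302.3 = 425.1827, v = 858.3·(+0.16259)/1.10094 + 235.0 = 361.7566
M2: Pc = R·M2+t = (+0.29527, +0.06244, +1.08242); u = 508.8·(+0.29527)/1.08242 + 302.3 = 441.0915, v = 858.3·(+0.06244)/1.08242 + 235.0 = 284.5100
M3: Pc = R·M3+t = (+0.20731, +0.04721, +1.02526); u = 508.8·(+0.20731)/1.02526 + 302.3 = 405.1790, v = 858.3·(+0.04721)/1.02526 + 235.0 = 274.5217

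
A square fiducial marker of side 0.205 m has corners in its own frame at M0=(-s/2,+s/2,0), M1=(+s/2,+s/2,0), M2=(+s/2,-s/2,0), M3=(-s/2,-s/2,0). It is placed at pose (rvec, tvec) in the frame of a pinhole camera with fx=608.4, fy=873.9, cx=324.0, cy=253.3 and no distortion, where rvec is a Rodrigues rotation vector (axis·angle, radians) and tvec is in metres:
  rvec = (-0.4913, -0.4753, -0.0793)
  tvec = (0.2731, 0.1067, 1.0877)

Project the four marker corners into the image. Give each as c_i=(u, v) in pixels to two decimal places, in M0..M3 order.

c0=(446.78, 422.61) c1=(537.88, 414.46) c2=(502.08, 268.42) c3=(415.38, 263.28)

Intrinsics K: fx=608.4, fy=873.9, cx=324.0, cy=253.3
Marker side s = 0.205 m; corners in marker frame (Z=0):
  M0 = (-0.1025, +0.1025, 0)
  M1 = (+0.1025, +0.1025, 0)
  M2 = (+0.1025, -0.1025, 0)
  M3 = (-0.1025, -0.1025, 0)
rvec = (-0.4913, -0.4753, -0.0793), |rvec| = θ = 0.68817 rad = 39.429°
Rodrigues: sinθ=0.63512, 1−cosθ=0.22759; R = I + sinθ·[k]× + (1−cosθ)·[k]×²:
    [+0.88841 +0.18541 -0.41994]
    [+0.03903 +0.88098 +0.47154]
    [+0.45739 -0.43532 +0.77543]
t = (0.2731, 0.1067, 1.0877) m
M0: Pc = R·M0+t = (+0.20104, +0.19300, +0.99620); u = 608.4·(+0.20104)/0.99620 + 324.0 = 446.7810, v = 873.9·(+0.19300)/0.99620 + 253.3 = 422.6058
M1: Pc = R·M1+t = (+0.38317, +0.20100, +1.08996); u = 608.4·(+0.38317)/1.08996 + 324.0 = 537.8776, v = 873.9·(+0.20100)/1.08996 + 253.3 = 414.4570
M2: Pc = R·M2+t = (+0.34516, +0.02040, +1.17920); u = 608.4·(+0.34516)/1.17920 + 324.0 = 502.0814, v = 873.9·(+0.02040)/1.17920 + 253.3 = 268.4189
M3: Pc = R·M3+t = (+0.16303, +0.01240, +1.08544); u = 608.4·(+0.16303)/1.08544 + 324.0 = 415.3821, v = 873.9·(+0.01240)/1.08544 + 253.3 = 263.2824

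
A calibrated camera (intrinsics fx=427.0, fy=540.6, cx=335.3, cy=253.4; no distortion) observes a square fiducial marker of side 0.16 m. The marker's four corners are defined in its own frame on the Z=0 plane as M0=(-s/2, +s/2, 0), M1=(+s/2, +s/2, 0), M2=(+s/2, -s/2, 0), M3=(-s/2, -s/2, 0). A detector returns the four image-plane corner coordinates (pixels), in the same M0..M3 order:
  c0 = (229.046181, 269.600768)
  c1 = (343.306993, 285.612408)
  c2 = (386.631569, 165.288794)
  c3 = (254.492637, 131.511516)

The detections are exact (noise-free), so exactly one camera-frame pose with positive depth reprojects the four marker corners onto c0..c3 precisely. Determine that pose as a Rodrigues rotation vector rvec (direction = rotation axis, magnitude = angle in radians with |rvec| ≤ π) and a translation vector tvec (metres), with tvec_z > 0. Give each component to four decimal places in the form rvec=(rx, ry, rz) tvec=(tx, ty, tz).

Intrinsics K: fx=427.0, fy=540.6, cx=335.3, cy=253.4
Marker side s = 0.16 m; corners in marker frame (Z=0):
  M0 = (-0.0800, +0.0800, 0)
  M1 = (+0.0800, +0.0800, 0)
  M2 = (+0.0800, -0.0800, 0)
  M3 = (-0.0800, -0.0800, 0)
Detected image corners:
  c0 = (229.046181, 269.600768) px
  c1 = (343.306993, 285.612408) px
  c2 = (386.631569, 165.288794) px
  c3 = (254.492637, 131.511516) px
Planar DLT: solve 8×8 A·h = b for H (H[2,2]=1):
  H  [+962.22776 +112.34210 +305.07410]
  H  [+289.14065 +1036.46521 +219.27490]
  H  [+0.64968 +1.08829 +1.00000]
B = K⁻¹H; ‖b₁‖=1.874630, ‖b₂‖=1.874630; λ = 2/(‖b₁‖+‖b₂‖) = 0.533439, sign → tz>0 ⇒ λ=+0.533439
r₁ = λ·B[:,0] = (+0.92995,+0.12286,+0.34656); r₂ = λ·B[:,1] = (-0.31552,+0.75061,+0.58054)
r₃ = r₁×r₂ = (-0.18881,-0.64922,+0.73680); SVD([r₁ r₂ r₃]) → R = UVᵀ:
  R  [+0.92995 -0.31552 -0.18881]
  R  [+0.12286 +0.75061 -0.64922]
  R  [+0.34656 +0.58054 +0.73680]
t = (-0.03776, -0.03367, +0.53344) m
tr R = 2.417356; θ = arccos((tr R − 1)/2) = 0.783174 rad = 44.873°
axis k = ((R−Rᵀ)₃₂, (R−Rᵀ)₁₃, (R−Rᵀ)₂₁) / (2 sinθ) = (+0.871509, -0.379411, +0.310675)
rvec = θ·k = (+0.682543, -0.297145, +0.243313)

rvec=(0.6825, -0.2971, 0.2433) tvec=(-0.0378, -0.0337, 0.5334)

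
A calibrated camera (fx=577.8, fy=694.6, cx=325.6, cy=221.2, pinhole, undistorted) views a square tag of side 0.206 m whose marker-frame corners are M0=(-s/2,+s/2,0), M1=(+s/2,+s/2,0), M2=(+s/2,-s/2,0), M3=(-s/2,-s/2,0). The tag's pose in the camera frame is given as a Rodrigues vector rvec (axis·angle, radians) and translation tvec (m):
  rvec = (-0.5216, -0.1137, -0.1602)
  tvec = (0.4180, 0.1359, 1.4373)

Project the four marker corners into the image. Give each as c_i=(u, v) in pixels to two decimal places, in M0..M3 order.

c0=(466.93, 341.01) c1=(547.11, 325.83) c2=(518.02, 237.45) c3=(442.69, 249.76)

Intrinsics K: fx=577.8, fy=694.6, cx=325.6, cy=221.2
Marker side s = 0.206 m; corners in marker frame (Z=0):
  M0 = (-0.1030, +0.1030, 0)
  M1 = (+0.1030, +0.1030, 0)
  M2 = (+0.1030, -0.1030, 0)
  M3 = (-0.1030, -0.1030, 0)
rvec = (-0.5216, -0.1137, -0.1602), |rvec| = θ = 0.55737 rad = 31.935°
Rodrigues: sinθ=0.52895, 1−cosθ=0.15135; R = I + sinθ·[k]× + (1−cosθ)·[k]×²:
    [+0.98120 +0.18093 -0.06719]
    [-0.12314 +0.85495 +0.50388]
    [+0.14861 -0.48614 +0.86115]
t = (0.4180, 0.1359, 1.4373) m
M0: Pc = R·M0+t = (+0.33557, +0.23664, +1.37192); u = 577.8·(+0.33557)/1.37192 + 325.6 = 466.9299, v = 694.6·(+0.23664)/1.37192 + 221.2 = 341.0118
M1: Pc = R·M1+t = (+0.53770, +0.21128, +1.40254); u = 577.8·(+0.53770)/1.40254 + 325.6 = 547.1149, v = 694.6·(+0.21128)/1.40254 + 221.2 = 325.8338
M2: Pc = R·M2+t = (+0.50043, +0.03516, +1.50268); u = 577.8·(+0.50043)/1.50268 + 325.6 = 518.0212, v = 694.6·(+0.03516)/1.50268 + 221.2 = 237.4509
M3: Pc = R·M3+t = (+0.29830, +0.06052, +1.47206); u = 577.8·(+0.29830)/1.47206 + 325.6 = 442.6861, v = 694.6·(+0.06052)/1.47206 + 221.2 = 249.7584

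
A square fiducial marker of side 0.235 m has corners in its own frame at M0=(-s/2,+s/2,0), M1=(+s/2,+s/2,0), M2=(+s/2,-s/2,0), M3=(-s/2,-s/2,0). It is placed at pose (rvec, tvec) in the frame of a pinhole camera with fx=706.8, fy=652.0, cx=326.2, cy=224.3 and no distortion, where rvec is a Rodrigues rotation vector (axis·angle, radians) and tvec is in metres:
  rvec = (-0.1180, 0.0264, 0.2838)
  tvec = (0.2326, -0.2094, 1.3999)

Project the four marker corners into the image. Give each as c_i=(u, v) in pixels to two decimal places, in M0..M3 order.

Intrinsics K: fx=706.8, fy=652.0, cx=326.2, cy=224.3
Marker side s = 0.235 m; corners in marker frame (Z=0):
  M0 = (-0.1175, +0.1175, 0)
  M1 = (+0.1175, +0.1175, 0)
  M2 = (+0.1175, -0.1175, 0)
  M3 = (-0.1175, -0.1175, 0)
rvec = (-0.1180, 0.0264, 0.2838), |rvec| = θ = 0.30849 rad = 17.675°
Rodrigues: sinθ=0.30362, 1−cosθ=0.04721; R = I + sinθ·[k]× + (1−cosθ)·[k]×²:
    [+0.95970 -0.28087 +0.00937]
    [+0.27777 +0.95314 +0.11985]
    [-0.04260 -0.11242 +0.99275]
t = (0.2326, -0.2094, 1.3999) m
M0: Pc = R·M0+t = (+0.08683, -0.13004, +1.39170); u = 706.8·(+0.08683)/1.39170 + 326.2 = 370.3001, v = 652.0·(-0.13004)/1.39170 + 224.3 = 163.3750
M1: Pc = R·M1+t = (+0.31236, -0.06477, +1.38169); u = 706.8·(+0.31236)/1.38169 + 326.2 = 485.9891, v = 652.0·(-0.06477)/1.38169 + 224.3 = 193.7370
M2: Pc = R·M2+t = (+0.37837, -0.28876, +1.40810); u = 706.8·(+0.37837)/1.40810 + 326.2 = 516.1216, v = 652.0·(-0.28876)/1.40810 + 224.3 = 90.5965
M3: Pc = R·M3+t = (+0.15284, -0.35403, +1.41811); u = 706.8·(+0.15284)/1.41811 + 326.2 = 402.3751, v = 652.0·(-0.35403)/1.41811 + 224.3 = 61.5281

c0=(370.30, 163.37) c1=(485.99, 193.74) c2=(516.12, 90.60) c3=(402.38, 61.53)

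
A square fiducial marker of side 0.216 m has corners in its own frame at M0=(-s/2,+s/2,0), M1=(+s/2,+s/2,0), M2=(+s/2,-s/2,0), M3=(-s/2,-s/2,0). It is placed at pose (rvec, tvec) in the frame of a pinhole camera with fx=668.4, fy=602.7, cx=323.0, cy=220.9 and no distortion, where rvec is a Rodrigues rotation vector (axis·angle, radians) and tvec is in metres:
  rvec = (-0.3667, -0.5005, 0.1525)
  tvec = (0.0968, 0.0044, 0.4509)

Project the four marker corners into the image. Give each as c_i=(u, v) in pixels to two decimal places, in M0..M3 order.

Intrinsics K: fx=668.4, fy=602.7, cx=323.0, cy=220.9
Marker side s = 0.216 m; corners in marker frame (Z=0):
  M0 = (-0.1080, +0.1080, 0)
  M1 = (+0.1080, +0.1080, 0)
  M2 = (+0.1080, -0.1080, 0)
  M3 = (-0.1080, -0.1080, 0)
rvec = (-0.3667, -0.5005, 0.1525), |rvec| = θ = 0.63893 rad = 36.608°
Rodrigues: sinθ=0.59633, 1−cosθ=0.19726; R = I + sinθ·[k]× + (1−cosθ)·[k]×²:
    [+0.86772 -0.05365 -0.49416]
    [+0.23102 +0.92378 +0.30537]
    [+0.44011 -0.37914 +0.81398]
t = (0.0968, 0.0044, 0.4509) m
M0: Pc = R·M0+t = (-0.00271, +0.07922, +0.36242); u = 668.4·(-0.00271)/0.36242 + 323.0 = 318.0074, v = 602.7·(+0.07922)/0.36242 + 220.9 = 352.6389
M1: Pc = R·M1+t = (+0.18472, +0.12912, +0.45749); u = 668.4·(+0.18472)/0.45749 + 323.0 = 592.8806, v = 602.7·(+0.12912)/0.45749 + 220.9 = 391.0038
M2: Pc = R·M2+t = (+0.19631, -0.07042, +0.53938); u = 668.4·(+0.19631)/0.53938 + 323.0 = 566.2643, v = 602.7·(-0.07042)/0.53938 + 220.9 = 142.2148
M3: Pc = R·M3+t = (+0.00888, -0.12032, +0.44431); u = 668.4·(+0.00888)/0.44431 + 323.0 = 336.3595, v = 602.7·(-0.12032)/0.44431 + 220.9 = 57.6908

c0=(318.01, 352.64) c1=(592.88, 391.00) c2=(566.26, 142.21) c3=(336.36, 57.69)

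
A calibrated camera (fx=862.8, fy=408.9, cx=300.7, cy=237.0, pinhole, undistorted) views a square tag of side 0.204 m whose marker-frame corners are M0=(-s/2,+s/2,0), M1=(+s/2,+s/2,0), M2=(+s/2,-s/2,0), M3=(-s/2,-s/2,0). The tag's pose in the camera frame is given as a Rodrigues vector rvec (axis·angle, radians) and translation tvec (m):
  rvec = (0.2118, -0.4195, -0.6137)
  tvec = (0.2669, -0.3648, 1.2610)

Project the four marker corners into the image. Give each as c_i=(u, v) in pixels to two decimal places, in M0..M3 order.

Intrinsics K: fx=862.8, fy=408.9, cx=300.7, cy=237.0
Marker side s = 0.204 m; corners in marker frame (Z=0):
  M0 = (-0.1020, +0.1020, 0)
  M1 = (+0.1020, +0.1020, 0)
  M2 = (+0.1020, -0.1020, 0)
  M3 = (-0.1020, -0.1020, 0)
rvec = (0.2118, -0.4195, -0.6137), |rvec| = θ = 0.77296 rad = 44.287°
Rodrigues: sinθ=0.69826, 1−cosθ=0.28415; R = I + sinθ·[k]× + (1−cosθ)·[k]×²:
    [+0.73718 +0.51213 -0.44078]
    [-0.59665 +0.79954 -0.06889]
    [+0.31714 +0.31377 +0.89497]
t = (0.2669, -0.3648, 1.2610) m
M0: Pc = R·M0+t = (+0.24394, -0.22239, +1.26066); u = 862.8·(+0.24394)/1.26066 + 300.7 = 467.6572, v = 408.9·(-0.22239)/1.26066 + 237.0 = 164.8671
M1: Pc = R·M1+t = (+0.39433, -0.34410, +1.32535); u = 862.8·(+0.39433)/1.32535 + 300.7 = 557.4075, v = 408.9·(-0.34410)/1.32535 + 237.0 = 130.8363
M2: Pc = R·M2+t = (+0.28986, -0.50721, +1.26134); u = 862.8·(+0.28986)/1.26134 + 300.7 = 498.9703, v = 408.9·(-0.50721)/1.26134 + 237.0 = 72.5732
M3: Pc = R·M3+t = (+0.13947, -0.38550, +1.19665); u = 862.8·(+0.13947)/1.19665 + 300.7 = 401.2599, v = 408.9·(-0.38550)/1.19665 + 237.0 = 105.2744

c0=(467.66, 164.87) c1=(557.41, 130.84) c2=(498.97, 72.57) c3=(401.26, 105.27)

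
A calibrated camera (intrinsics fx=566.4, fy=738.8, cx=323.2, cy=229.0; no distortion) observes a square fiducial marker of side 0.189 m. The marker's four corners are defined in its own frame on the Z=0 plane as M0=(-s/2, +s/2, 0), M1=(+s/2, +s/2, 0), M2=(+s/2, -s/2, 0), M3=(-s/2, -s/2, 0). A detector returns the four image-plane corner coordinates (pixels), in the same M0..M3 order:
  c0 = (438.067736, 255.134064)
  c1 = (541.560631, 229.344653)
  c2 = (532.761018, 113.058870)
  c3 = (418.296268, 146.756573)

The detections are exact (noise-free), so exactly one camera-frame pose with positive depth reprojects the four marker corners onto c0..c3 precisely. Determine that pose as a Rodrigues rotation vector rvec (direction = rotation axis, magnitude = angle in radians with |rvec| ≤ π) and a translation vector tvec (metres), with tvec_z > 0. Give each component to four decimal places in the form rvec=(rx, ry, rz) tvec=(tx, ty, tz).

rvec=(0.6343, 0.1552, -0.2678) tvec=(0.2807, -0.0537, 1.0018)

Intrinsics K: fx=566.4, fy=738.8, cx=323.2, cy=229.0
Marker side s = 0.189 m; corners in marker frame (Z=0):
  M0 = (-0.0945, +0.0945, 0)
  M1 = (+0.0945, +0.0945, 0)
  M2 = (+0.0945, -0.0945, 0)
  M3 = (-0.0945, -0.0945, 0)
Detected image corners:
  c0 = (438.067736, 255.134064) px
  c1 = (541.560631, 229.344653) px
  c2 = (532.761018, 113.058870) px
  c3 = (418.296268, 146.756573) px
Planar DLT: solve 8×8 A·h = b for H (H[2,2]=1):
  H  [+467.10116 +347.46622 +481.89897]
  H  [-197.88343 +698.48087 +189.37088]
  H  [-0.22368 +0.56201 +1.00000]
B = K⁻¹H; ‖b₁‖=0.998177, ‖b₂‖=0.998177; λ = 2/(‖b₁‖+‖b₂‖) = 1.001826, sign → tz>0 ⇒ λ=+1.001826
r₁ = λ·B[:,0] = (+0.95406,-0.19887,-0.22409); r₂ = λ·B[:,1] = (+0.29330,+0.77263,+0.56304)
r₃ = r₁×r₂ = (+0.06117,-0.60290,+0.79547); SVD([r₁ r₂ r₃]) → R = UVᵀ:
  R  [+0.95406 +0.29330 +0.06117]
  R  [-0.19887 +0.77263 -0.60290]
  R  [-0.22409 +0.56304 +0.79547]
t = (+0.28070, -0.05374, +1.00183) m
tr R = 2.522161; θ = arccos((tr R − 1)/2) = 0.705819 rad = 40.440°
axis k = ((R−Rᵀ)₃₂, (R−Rᵀ)₁₃, (R−Rᵀ)₂₁) / (2 sinθ) = (+0.898734, +0.219882, -0.379381)
rvec = θ·k = (+0.634343, +0.155197, -0.267774)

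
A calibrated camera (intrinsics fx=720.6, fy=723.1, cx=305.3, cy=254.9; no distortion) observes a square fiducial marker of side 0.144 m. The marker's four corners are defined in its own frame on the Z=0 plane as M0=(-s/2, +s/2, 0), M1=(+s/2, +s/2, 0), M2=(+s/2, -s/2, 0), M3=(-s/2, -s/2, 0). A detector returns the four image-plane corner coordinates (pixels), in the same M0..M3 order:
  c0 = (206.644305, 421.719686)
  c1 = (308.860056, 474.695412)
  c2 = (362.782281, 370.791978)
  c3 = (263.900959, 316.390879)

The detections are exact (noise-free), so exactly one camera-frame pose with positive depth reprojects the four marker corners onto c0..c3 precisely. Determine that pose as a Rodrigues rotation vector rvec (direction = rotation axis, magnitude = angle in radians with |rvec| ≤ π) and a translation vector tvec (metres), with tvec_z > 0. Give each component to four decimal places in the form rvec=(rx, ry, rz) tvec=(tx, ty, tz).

Intrinsics K: fx=720.6, fy=723.1, cx=305.3, cy=254.9
Marker side s = 0.144 m; corners in marker frame (Z=0):
  M0 = (-0.0720, +0.0720, 0)
  M1 = (+0.0720, +0.0720, 0)
  M2 = (+0.0720, -0.0720, 0)
  M3 = (-0.0720, -0.0720, 0)
Detected image corners:
  c0 = (206.644305, 421.719686) px
  c1 = (308.860056, 474.695412) px
  c2 = (362.782281, 370.791978) px
  c3 = (263.900959, 316.390879) px
Planar DLT: solve 8×8 A·h = b for H (H[2,2]=1):
  H  [+745.47308 -425.48974 +286.42441]
  H  [+438.51361 +671.55158 +395.69772]
  H  [+0.16577 -0.13865 +1.00000]
B = K⁻¹H; ‖b₁‖=1.121441, ‖b₂‖=1.121441; λ = 2/(‖b₁‖+‖b₂‖) = 0.891710, sign → tz>0 ⇒ λ=+0.891710
r₁ = λ·B[:,0] = (+0.85986,+0.48866,+0.14782); r₂ = λ·B[:,1] = (-0.47414,+0.87172,-0.12363)
r₃ = r₁×r₂ = (-0.18927,+0.03622,+0.98126); SVD([r₁ r₂ r₃]) → R = UVᵀ:
  R  [+0.85986 -0.47414 -0.18927]
  R  [+0.48866 +0.87172 +0.03622]
  R  [+0.14782 -0.12363 +0.98126]
t = (-0.02336, +0.17363, +0.89171) m
tr R = 2.712843; θ = arccos((tr R − 1)/2) = 0.542498 rad = 31.083°
axis k = ((R−Rᵀ)₃₂, (R−Rᵀ)₁₃, (R−Rᵀ)₂₁) / (2 sinθ) = (-0.154813, -0.326461, +0.932446)
rvec = θ·k = (-0.083986, -0.177105, +0.505851)

rvec=(-0.0840, -0.1771, 0.5059) tvec=(-0.0234, 0.1736, 0.8917)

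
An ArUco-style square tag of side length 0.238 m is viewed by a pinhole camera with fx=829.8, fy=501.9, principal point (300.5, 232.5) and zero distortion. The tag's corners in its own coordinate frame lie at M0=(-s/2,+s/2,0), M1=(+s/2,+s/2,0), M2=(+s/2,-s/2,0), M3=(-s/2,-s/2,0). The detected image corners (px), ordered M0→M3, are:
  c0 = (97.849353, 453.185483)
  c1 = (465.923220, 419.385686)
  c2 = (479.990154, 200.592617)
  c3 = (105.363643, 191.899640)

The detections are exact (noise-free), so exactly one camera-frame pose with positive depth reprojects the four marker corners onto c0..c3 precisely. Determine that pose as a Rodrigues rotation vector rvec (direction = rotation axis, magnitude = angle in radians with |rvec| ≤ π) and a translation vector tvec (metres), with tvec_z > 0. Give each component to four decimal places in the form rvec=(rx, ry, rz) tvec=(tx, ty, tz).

Intrinsics K: fx=829.8, fy=501.9, cx=300.5, cy=232.5
Marker side s = 0.238 m; corners in marker frame (Z=0):
  M0 = (-0.1190, +0.1190, 0)
  M1 = (+0.1190, +0.1190, 0)
  M2 = (+0.1190, -0.1190, 0)
  M3 = (-0.1190, -0.1190, 0)
Detected image corners:
  c0 = (97.849353, 453.185483) px
  c1 = (465.923220, 419.385686) px
  c2 = (479.990154, 200.592617) px
  c3 = (105.363643, 191.899640) px
Planar DLT: solve 8×8 A·h = b for H (H[2,2]=1):
  H  [+1775.25832 -19.01524 +303.76532]
  H  [+183.06016 +1030.94407 +317.07622]
  H  [+0.74881 +0.09590 +1.00000]
B = K⁻¹H; ‖b₁‖=2.012771, ‖b₂‖=2.012771; λ = 2/(‖b₁‖+‖b₂‖) = 0.496828, sign → tz>0 ⇒ λ=+0.496828
r₁ = λ·B[:,0] = (+0.92818,+0.00887,+0.37203); r₂ = λ·B[:,1] = (-0.02864,+0.99845,+0.04765)
r₃ = r₁×r₂ = (-0.37103,-0.05488,+0.92700); SVD([r₁ r₂ r₃]) → R = UVᵀ:
  R  [+0.92818 -0.02864 -0.37103]
  R  [+0.00887 +0.99845 -0.05488]
  R  [+0.37203 +0.04765 +0.92700]
t = (+0.00196, +0.08372, +0.49683) m
tr R = 2.853628; θ = arccos((tr R − 1)/2) = 0.384959 rad = 22.057°
axis k = ((R−Rᵀ)₃₂, (R−Rᵀ)₁₃, (R−Rᵀ)₂₁) / (2 sinθ) = (+0.136509, -0.989379, +0.049943)
rvec = θ·k = (+0.052550, -0.380870, +0.019226)

rvec=(0.0526, -0.3809, 0.0192) tvec=(0.0020, 0.0837, 0.4968)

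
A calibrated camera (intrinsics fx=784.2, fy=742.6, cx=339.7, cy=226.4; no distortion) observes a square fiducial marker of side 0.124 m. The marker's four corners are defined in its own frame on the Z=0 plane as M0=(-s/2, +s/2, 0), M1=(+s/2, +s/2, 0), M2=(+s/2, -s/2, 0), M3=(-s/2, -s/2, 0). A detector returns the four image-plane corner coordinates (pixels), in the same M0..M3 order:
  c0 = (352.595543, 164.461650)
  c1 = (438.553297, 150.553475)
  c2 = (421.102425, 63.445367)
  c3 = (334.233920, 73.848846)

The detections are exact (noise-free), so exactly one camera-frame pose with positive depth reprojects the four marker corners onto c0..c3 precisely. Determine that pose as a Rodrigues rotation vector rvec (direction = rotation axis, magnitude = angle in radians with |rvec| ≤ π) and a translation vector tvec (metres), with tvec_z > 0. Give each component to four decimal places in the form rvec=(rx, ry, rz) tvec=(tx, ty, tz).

rvec=(-0.0130, -0.3343, -0.1916) tvec=(0.0622, -0.1559, 1.0208)

Intrinsics K: fx=784.2, fy=742.6, cx=339.7, cy=226.4
Marker side s = 0.124 m; corners in marker frame (Z=0):
  M0 = (-0.0620, +0.0620, 0)
  M1 = (+0.0620, +0.0620, 0)
  M2 = (+0.0620, -0.0620, 0)
  M3 = (-0.0620, -0.0620, 0)
Detected image corners:
  c0 = (352.595543, 164.461650) px
  c1 = (438.553297, 150.553475) px
  c2 = (421.102425, 63.445367) px
  c3 = (334.233920, 73.848846) px
Planar DLT: solve 8×8 A·h = b for H (H[2,2]=1):
  H  [+820.82941 +151.50822 +387.49044]
  H  [-61.79372 +718.43448 +113.00765]
  H  [+0.32061 +0.01856 +1.00000]
B = K⁻¹H; ‖b₁‖=0.979636, ‖b₂‖=0.979636; λ = 2/(‖b₁‖+‖b₂‖) = 1.020787, sign → tz>0 ⇒ λ=+1.020787
r₁ = λ·B[:,0] = (+0.92670,-0.18472,+0.32727); r₂ = λ·B[:,1] = (+0.18901,+0.98179,+0.01895)
r₃ = r₁×r₂ = (-0.32481,+0.04430,+0.94474); SVD([r₁ r₂ r₃]) → R = UVᵀ:
  R  [+0.92670 +0.18901 -0.32481]
  R  [-0.18472 +0.98179 +0.04430]
  R  [+0.32727 +0.01895 +0.94474]
t = (+0.06221, -0.15587, +1.02079) m
tr R = 2.853232; θ = arccos((tr R − 1)/2) = 0.385485 rad = 22.087°
axis k = ((R−Rᵀ)₃₂, (R−Rᵀ)₁₃, (R−Rᵀ)₂₁) / (2 sinθ) = (-0.033713, -0.867113, -0.496969)
rvec = θ·k = (-0.012996, -0.334259, -0.191574)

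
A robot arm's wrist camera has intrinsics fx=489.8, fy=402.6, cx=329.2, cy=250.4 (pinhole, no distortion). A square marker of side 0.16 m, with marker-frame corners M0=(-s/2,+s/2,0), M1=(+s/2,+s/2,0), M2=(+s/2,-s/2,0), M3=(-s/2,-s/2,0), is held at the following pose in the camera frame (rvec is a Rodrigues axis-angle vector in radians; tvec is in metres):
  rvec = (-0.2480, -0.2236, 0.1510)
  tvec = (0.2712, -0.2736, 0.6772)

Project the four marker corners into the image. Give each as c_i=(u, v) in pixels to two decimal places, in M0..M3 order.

c0=(470.27, 117.80) c1=(575.90, 140.88) c2=(574.76, 60.78) c3=(475.51, 35.34)

Intrinsics K: fx=489.8, fy=402.6, cx=329.2, cy=250.4
Marker side s = 0.16 m; corners in marker frame (Z=0):
  M0 = (-0.0800, +0.0800, 0)
  M1 = (+0.0800, +0.0800, 0)
  M2 = (+0.0800, -0.0800, 0)
  M3 = (-0.0800, -0.0800, 0)
rvec = (-0.2480, -0.2236, 0.1510), |rvec| = θ = 0.36647 rad = 20.997°
Rodrigues: sinθ=0.35832, 1−cosθ=0.06640; R = I + sinθ·[k]× + (1−cosθ)·[k]×²:
    [+0.96401 -0.12023 -0.23714]
    [+0.17506 +0.95832 +0.22579]
    [+0.20011 -0.25918 +0.94487]
t = (0.2712, -0.2736, 0.6772) m
M0: Pc = R·M0+t = (+0.18446, -0.21094, +0.64046); u = 489.8·(+0.18446)/0.64046 + 329.2 = 470.2700, v = 402.6·(-0.21094)/0.64046 + 250.4 = 117.8005
M1: Pc = R·M1+t = (+0.33870, -0.18293, +0.67247); u = 489.8·(+0.33870)/0.67247 + 329.2 = 575.8955, v = 402.6·(-0.18293)/0.67247 + 250.4 = 140.8828
M2: Pc = R·M2+t = (+0.35794, -0.33626, +0.71394); u = 489.8·(+0.35794)/0.71394 + 329.2 = 574.7633, v = 402.6·(-0.33626)/0.71394 + 250.4 = 60.7792
M3: Pc = R·M3+t = (+0.20370, -0.36427, +0.68193); u = 489.8·(+0.20370)/0.68193 + 329.2 = 475.5079, v = 402.6·(-0.36427)/0.68193 + 250.4 = 35.3395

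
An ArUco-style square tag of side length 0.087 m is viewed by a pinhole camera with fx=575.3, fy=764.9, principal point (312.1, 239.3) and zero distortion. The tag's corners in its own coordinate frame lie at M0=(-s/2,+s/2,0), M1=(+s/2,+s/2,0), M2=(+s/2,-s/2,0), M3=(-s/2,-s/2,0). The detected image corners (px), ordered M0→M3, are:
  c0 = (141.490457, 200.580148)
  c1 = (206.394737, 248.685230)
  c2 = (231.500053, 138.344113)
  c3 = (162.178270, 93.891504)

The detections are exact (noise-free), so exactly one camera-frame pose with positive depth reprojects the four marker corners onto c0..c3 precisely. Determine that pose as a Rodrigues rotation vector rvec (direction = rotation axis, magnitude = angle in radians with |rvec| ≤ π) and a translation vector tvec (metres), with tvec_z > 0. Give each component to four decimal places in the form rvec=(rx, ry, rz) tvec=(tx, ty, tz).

Intrinsics K: fx=575.3, fy=764.9, cx=312.1, cy=239.3
Marker side s = 0.087 m; corners in marker frame (Z=0):
  M0 = (-0.0435, +0.0435, 0)
  M1 = (+0.0435, +0.0435, 0)
  M2 = (+0.0435, -0.0435, 0)
  M3 = (-0.0435, -0.0435, 0)
Detected image corners:
  c0 = (141.490457, 200.580148) px
  c1 = (206.394737, 248.685230) px
  c2 = (231.500053, 138.344113) px
  c3 = (162.178270, 93.891504) px
Planar DLT: solve 8×8 A·h = b for H (H[2,2]=1):
  H  [+655.97770 -161.41048 +184.21518]
  H  [+426.90527 +1339.62896 +171.03866]
  H  [-0.61942 +0.54525 +1.00000]
B = K⁻¹H; ‖b₁‖=1.768731, ‖b₂‖=1.768731; λ = 2/(‖b₁‖+‖b₂‖) = 0.565377, sign → tz>0 ⇒ λ=+0.565377
r₁ = λ·B[:,0] = (+0.83465,+0.42511,-0.35020); r₂ = λ·B[:,1] = (-0.32586,+0.89375,+0.30827)
r₃ = r₁×r₂ = (+0.44404,-0.14318,+0.88449); SVD([r₁ r₂ r₃]) → R = UVᵀ:
  R  [+0.83465 -0.32586 +0.44404]
  R  [+0.42511 +0.89375 -0.14318]
  R  [-0.35020 +0.30827 +0.88449]
t = (-0.12568, -0.05046, +0.56538) m
tr R = 2.612886; θ = arccos((tr R − 1)/2) = 0.632684 rad = 36.250°
axis k = ((R−Rᵀ)₃₂, (R−Rᵀ)₁₃, (R−Rᵀ)₂₁) / (2 sinθ) = (+0.381737, +0.671598, +0.635006)
rvec = θ·k = (+0.241519, +0.424909, +0.401759)

rvec=(0.2415, 0.4249, 0.4018) tvec=(-0.1257, -0.0505, 0.5654)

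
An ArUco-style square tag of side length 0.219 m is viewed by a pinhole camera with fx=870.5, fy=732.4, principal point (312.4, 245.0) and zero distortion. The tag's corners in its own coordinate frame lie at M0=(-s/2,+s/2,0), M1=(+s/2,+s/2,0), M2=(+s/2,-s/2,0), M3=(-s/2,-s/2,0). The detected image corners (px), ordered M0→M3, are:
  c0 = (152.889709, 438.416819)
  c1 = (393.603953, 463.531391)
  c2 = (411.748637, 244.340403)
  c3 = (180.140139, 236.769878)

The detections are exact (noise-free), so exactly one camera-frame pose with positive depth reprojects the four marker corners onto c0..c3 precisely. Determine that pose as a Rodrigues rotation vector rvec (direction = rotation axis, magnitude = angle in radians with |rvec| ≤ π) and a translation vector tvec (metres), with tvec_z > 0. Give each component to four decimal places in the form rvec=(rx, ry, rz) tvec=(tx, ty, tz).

Intrinsics K: fx=870.5, fy=732.4, cx=312.4, cy=245.0
Marker side s = 0.219 m; corners in marker frame (Z=0):
  M0 = (-0.1095, +0.1095, 0)
  M1 = (+0.1095, +0.1095, 0)
  M2 = (+0.1095, -0.1095, 0)
  M3 = (-0.1095, -0.1095, 0)
Detected image corners:
  c0 = (152.889709, 438.416819) px
  c1 = (393.603953, 463.531391) px
  c2 = (411.748637, 244.340403) px
  c3 = (180.140139, 236.769878) px
Planar DLT: solve 8×8 A·h = b for H (H[2,2]=1):
  H  [+974.19744 -164.54244 +280.14729]
  H  [-52.27198 +886.23669 +343.00696]
  H  [-0.36432 -0.21108 +1.00000]
B = K⁻¹H; ‖b₁‖=1.302864, ‖b₂‖=1.302864; λ = 2/(‖b₁‖+‖b₂‖) = 0.767540, sign → tz>0 ⇒ λ=+0.767540
r₁ = λ·B[:,0] = (+0.95932,+0.03876,-0.27963); r₂ = λ·B[:,1] = (-0.08694,+0.98295,-0.16201)
r₃ = r₁×r₂ = (+0.26858,+0.17973,+0.94634); SVD([r₁ r₂ r₃]) → R = UVᵀ:
  R  [+0.95932 -0.08694 +0.26858]
  R  [+0.03876 +0.98295 +0.17973]
  R  [-0.27963 -0.16201 +0.94634]
t = (-0.02844, +0.10271, +0.76754) m
tr R = 2.888616; θ = arccos((tr R − 1)/2) = 0.335310 rad = 19.212°
axis k = ((R−Rᵀ)₃₂, (R−Rᵀ)₁₃, (R−Rᵀ)₂₁) / (2 sinθ) = (-0.519263, +0.832998, +0.190999)
rvec = θ·k = (-0.174114, +0.279313, +0.064044)

rvec=(-0.1741, 0.2793, 0.0640) tvec=(-0.0284, 0.1027, 0.7675)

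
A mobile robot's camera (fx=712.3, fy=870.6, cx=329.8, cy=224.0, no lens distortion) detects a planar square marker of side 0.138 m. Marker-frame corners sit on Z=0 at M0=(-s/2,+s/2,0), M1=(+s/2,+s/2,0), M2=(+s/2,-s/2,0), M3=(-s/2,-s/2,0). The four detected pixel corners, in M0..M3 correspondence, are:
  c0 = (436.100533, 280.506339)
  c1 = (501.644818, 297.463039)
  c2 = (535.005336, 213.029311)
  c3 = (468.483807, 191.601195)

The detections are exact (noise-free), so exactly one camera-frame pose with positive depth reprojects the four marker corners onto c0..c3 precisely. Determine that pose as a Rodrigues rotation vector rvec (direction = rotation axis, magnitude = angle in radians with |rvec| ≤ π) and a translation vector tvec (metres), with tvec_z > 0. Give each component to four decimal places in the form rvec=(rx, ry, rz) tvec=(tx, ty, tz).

Intrinsics K: fx=712.3, fy=870.6, cx=329.8, cy=224.0
Marker side s = 0.138 m; corners in marker frame (Z=0):
  M0 = (-0.0690, +0.0690, 0)
  M1 = (+0.0690, +0.0690, 0)
  M2 = (+0.0690, -0.0690, 0)
  M3 = (-0.0690, -0.0690, 0)
Detected image corners:
  c0 = (436.100533, 280.506339) px
  c1 = (501.644818, 297.463039) px
  c2 = (535.005336, 213.029311) px
  c3 = (468.483807, 191.601195) px
Planar DLT: solve 8×8 A·h = b for H (H[2,2]=1):
  H  [+631.47291 -110.04984 +485.72737]
  H  [+216.24378 +692.59308 +246.64882]
  H  [+0.31534 +0.26422 +1.00000]
B = K⁻¹H; ‖b₁‖=0.822061, ‖b₂‖=0.822061; λ = 2/(‖b₁‖+‖b₂‖) = 1.216455, sign → tz>0 ⇒ λ=+1.216455
r₁ = λ·B[:,0] = (+0.90081,+0.20345,+0.38360); r₂ = λ·B[:,1] = (-0.33676,+0.88503,+0.32141)
r₃ = r₁×r₂ = (-0.27411,-0.41871,+0.86576); SVD([r₁ r₂ r₃]) → R = UVᵀ:
  R  [+0.90081 -0.33676 -0.27411]
  R  [+0.20345 +0.88503 -0.41871]
  R  [+0.38360 +0.32141 +0.86576]
t = (+0.26629, +0.03165, +1.21645) m
tr R = 2.651607; θ = arccos((tr R − 1)/2) = 0.599170 rad = 34.330°
axis k = ((R−Rᵀ)₃₂, (R−Rᵀ)₁₃, (R−Rᵀ)₂₁) / (2 sinθ) = (+0.656191, -0.583116, +0.478945)
rvec = θ·k = (+0.393170, -0.349386, +0.286970)

rvec=(0.3932, -0.3494, 0.2870) tvec=(0.2663, 0.0316, 1.2165)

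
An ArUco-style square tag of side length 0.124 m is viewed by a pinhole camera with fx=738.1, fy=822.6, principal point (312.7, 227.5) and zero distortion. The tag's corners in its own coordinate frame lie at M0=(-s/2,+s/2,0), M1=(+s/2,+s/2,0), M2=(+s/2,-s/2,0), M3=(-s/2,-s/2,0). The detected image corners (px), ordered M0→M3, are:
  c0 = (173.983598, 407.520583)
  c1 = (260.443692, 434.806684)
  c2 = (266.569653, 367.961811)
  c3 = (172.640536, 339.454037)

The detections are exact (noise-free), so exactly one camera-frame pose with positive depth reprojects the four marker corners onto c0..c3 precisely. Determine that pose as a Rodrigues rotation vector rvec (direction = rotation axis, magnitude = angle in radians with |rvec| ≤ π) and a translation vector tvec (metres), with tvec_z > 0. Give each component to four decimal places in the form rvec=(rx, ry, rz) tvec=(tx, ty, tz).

Intrinsics K: fx=738.1, fy=822.6, cx=312.7, cy=227.5
Marker side s = 0.124 m; corners in marker frame (Z=0):
  M0 = (-0.0620, +0.0620, 0)
  M1 = (+0.0620, +0.0620, 0)
  M2 = (+0.0620, -0.0620, 0)
  M3 = (-0.0620, -0.0620, 0)
Detected image corners:
  c0 = (173.983598, 407.520583) px
  c1 = (260.443692, 434.806684) px
  c2 = (266.569653, 367.961811) px
  c3 = (172.640536, 339.454037) px
Planar DLT: solve 8×8 A·h = b for H (H[2,2]=1):
  H  [+698.02185 +126.06792 +218.00021]
  H  [+174.90214 +801.45332 +388.71383]
  H  [-0.12872 +0.66441 +1.00000]
B = K⁻¹H; ‖b₁‖=1.038580, ‖b₂‖=1.038580; λ = 2/(‖b₁‖+‖b₂‖) = 0.962853, sign → tz>0 ⇒ λ=+0.962853
r₁ = λ·B[:,0] = (+0.96308,+0.23900,-0.12394); r₂ = λ·B[:,1] = (-0.10657,+0.76118,+0.63973)
r₃ = r₁×r₂ = (+0.24723,-0.60290,+0.75854); SVD([r₁ r₂ r₃]) → R = UVᵀ:
  R  [+0.96308 -0.10657 +0.24723]
  R  [+0.23900 +0.76118 -0.60290]
  R  [-0.12394 +0.63973 +0.75854]
t = (-0.12354, +0.18870, +0.96285) m
tr R = 2.482796; θ = arccos((tr R − 1)/2) = 0.735645 rad = 42.149°
axis k = ((R−Rᵀ)₃₂, (R−Rᵀ)₁₃, (R−Rᵀ)₂₁) / (2 sinθ) = (+0.925864, +0.276553, +0.257477)
rvec = θ·k = (+0.681108, +0.203445, +0.189412)

rvec=(0.6811, 0.2034, 0.1894) tvec=(-0.1235, 0.1887, 0.9629)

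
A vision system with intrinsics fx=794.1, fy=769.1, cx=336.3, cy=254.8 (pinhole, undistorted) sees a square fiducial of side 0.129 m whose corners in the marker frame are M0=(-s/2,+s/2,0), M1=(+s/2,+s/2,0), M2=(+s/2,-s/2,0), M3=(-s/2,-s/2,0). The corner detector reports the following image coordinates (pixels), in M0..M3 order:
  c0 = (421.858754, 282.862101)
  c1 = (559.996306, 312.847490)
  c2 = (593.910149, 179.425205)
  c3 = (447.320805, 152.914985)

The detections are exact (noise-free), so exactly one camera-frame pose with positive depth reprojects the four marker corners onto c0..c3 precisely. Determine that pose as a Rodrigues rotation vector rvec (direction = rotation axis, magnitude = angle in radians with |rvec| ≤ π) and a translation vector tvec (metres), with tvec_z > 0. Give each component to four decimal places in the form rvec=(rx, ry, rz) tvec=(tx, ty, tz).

Intrinsics K: fx=794.1, fy=769.1, cx=336.3, cy=254.8
Marker side s = 0.129 m; corners in marker frame (Z=0):
  M0 = (-0.0645, +0.0645, 0)
  M1 = (+0.0645, +0.0645, 0)
  M2 = (+0.0645, -0.0645, 0)
  M3 = (-0.0645, -0.0645, 0)
Detected image corners:
  c0 = (421.858754, 282.862101) px
  c1 = (559.996306, 312.847490) px
  c2 = (593.910149, 179.425205) px
  c3 = (447.320805, 152.914985) px
Planar DLT: solve 8×8 A·h = b for H (H[2,2]=1):
  H  [+955.91819 -27.38155 +504.05597]
  H  [+151.96720 +1113.28896 +233.44533]
  H  [-0.29031 +0.39967 +1.00000]
B = K⁻¹H; ‖b₁‖=1.389521, ‖b₂‖=1.389521; λ = 2/(‖b₁‖+‖b₂‖) = 0.719673, sign → tz>0 ⇒ λ=+0.719673
r₁ = λ·B[:,0] = (+0.95480,+0.21142,-0.20893); r₂ = λ·B[:,1] = (-0.14663,+0.94645,+0.28764)
r₃ = r₁×r₂ = (+0.25855,-0.24400,+0.93467); SVD([r₁ r₂ r₃]) → R = UVᵀ:
  R  [+0.95480 -0.14663 +0.25855]
  R  [+0.21142 +0.94645 -0.24400]
  R  [-0.20893 +0.28764 +0.93467]
t = (+0.15203, -0.01998, +0.71967) m
tr R = 2.835928; θ = arccos((tr R − 1)/2) = 0.407880 rad = 23.370°
axis k = ((R−Rᵀ)₃₂, (R−Rᵀ)₁₃, (R−Rᵀ)₂₁) / (2 sinθ) = (+0.670134, +0.589262, +0.451322)
rvec = θ·k = (+0.273334, +0.240348, +0.184085)

rvec=(0.2733, 0.2403, 0.1841) tvec=(0.1520, -0.0200, 0.7197)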